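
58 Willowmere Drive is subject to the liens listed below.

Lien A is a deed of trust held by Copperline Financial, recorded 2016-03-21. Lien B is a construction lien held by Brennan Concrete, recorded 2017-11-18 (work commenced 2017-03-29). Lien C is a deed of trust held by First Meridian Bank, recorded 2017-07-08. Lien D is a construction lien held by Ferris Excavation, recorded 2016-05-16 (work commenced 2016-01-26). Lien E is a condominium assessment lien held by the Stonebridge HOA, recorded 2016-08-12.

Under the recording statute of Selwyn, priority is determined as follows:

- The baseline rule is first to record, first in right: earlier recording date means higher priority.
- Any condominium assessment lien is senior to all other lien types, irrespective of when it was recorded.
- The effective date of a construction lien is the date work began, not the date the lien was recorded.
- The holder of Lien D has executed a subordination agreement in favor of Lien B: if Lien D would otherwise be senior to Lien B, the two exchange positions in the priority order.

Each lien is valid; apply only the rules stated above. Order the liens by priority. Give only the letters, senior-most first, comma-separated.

E, B, A, D, C

Effective dates: B is treated as recorded 2017-03-29, the work-commencement date; D relates back to 2016-01-26 (work commenced).
E is a condominium assessment lien, so it outranks all other liens regardless of date.
Ordering the rest by effective date: D (2016-01-26), A (2016-03-21), B (2017-03-29), C (2017-07-08).
D is senior to B before the subordination, so the two trade places.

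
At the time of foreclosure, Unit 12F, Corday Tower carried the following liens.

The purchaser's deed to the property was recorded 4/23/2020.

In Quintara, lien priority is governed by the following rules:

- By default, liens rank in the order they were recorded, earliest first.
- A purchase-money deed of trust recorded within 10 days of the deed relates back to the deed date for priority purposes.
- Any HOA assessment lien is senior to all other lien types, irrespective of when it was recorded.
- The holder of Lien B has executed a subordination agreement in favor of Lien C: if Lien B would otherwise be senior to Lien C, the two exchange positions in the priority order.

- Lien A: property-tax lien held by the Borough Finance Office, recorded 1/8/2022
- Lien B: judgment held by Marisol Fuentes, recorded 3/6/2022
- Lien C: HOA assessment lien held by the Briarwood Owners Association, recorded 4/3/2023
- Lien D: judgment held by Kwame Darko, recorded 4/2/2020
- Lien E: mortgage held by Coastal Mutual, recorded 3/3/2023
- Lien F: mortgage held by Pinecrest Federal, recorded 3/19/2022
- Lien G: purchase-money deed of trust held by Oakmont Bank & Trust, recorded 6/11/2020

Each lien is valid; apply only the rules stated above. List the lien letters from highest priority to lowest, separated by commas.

C, D, G, A, B, F, E

Effective dates after the stated exceptions: G was recorded 49 days after the deed, outside the 10-day window, so it keeps its recording date.
C, as an HOA assessment lien, has superpriority and ranks first.
Remaining liens by effective date: D (4/2/2020), G (6/11/2020), A (1/8/2022), B (3/6/2022), F (3/19/2022), E (3/3/2023).
Since B is not senior to C, the subordination leaves the order unchanged.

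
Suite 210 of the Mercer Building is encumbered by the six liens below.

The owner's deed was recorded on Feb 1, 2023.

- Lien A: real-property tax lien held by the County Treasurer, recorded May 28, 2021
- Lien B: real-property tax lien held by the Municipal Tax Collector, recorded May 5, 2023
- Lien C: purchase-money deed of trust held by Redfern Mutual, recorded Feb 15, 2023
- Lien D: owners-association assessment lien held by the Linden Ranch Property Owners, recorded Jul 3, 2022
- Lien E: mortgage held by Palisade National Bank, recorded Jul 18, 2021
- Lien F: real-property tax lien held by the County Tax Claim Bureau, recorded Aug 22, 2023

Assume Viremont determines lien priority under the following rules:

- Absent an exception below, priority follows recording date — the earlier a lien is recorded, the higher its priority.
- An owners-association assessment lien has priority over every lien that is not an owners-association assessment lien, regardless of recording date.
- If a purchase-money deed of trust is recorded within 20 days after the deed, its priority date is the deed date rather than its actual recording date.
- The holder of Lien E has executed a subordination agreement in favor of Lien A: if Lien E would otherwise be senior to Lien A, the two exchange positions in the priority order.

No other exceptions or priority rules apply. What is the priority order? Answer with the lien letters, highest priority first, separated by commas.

D, A, E, C, B, F

Effective dates: C relates back to the deed date Feb 1, 2023.
As an owners-association assessment lien, D is senior to every other lien.
The other liens, earliest effective date first: A (May 28, 2021), E (Jul 18, 2021), C (Feb 1, 2023), B (May 5, 2023), F (Aug 22, 2023).
Since E is not senior to A, the subordination leaves the order unchanged.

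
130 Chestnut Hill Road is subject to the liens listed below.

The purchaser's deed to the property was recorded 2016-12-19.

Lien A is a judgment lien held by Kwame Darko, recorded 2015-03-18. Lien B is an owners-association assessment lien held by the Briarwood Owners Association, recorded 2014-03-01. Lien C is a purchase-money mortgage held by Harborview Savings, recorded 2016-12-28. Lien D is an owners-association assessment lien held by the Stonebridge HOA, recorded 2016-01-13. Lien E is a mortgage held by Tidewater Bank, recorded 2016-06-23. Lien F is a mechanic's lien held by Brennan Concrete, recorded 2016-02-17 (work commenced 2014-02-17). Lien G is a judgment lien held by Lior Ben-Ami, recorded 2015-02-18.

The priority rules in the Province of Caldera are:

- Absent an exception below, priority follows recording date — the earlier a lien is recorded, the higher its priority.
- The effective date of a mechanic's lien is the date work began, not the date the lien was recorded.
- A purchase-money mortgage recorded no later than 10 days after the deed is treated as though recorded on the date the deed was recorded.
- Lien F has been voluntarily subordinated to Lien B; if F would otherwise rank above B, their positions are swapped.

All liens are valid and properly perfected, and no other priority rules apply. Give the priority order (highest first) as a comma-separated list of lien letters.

Effective dates after the stated exceptions: C relates back to the deed date 2016-12-19; F's effective date is 2014-02-17, when work began.
By effective date, earliest first: F (2014-02-17), B (2014-03-01), G (2015-02-18), A (2015-03-18), D (2016-01-13), E (2016-06-23), C (2016-12-19).
Because F would otherwise rank above B, the subordination swaps them.

B, F, G, A, D, E, C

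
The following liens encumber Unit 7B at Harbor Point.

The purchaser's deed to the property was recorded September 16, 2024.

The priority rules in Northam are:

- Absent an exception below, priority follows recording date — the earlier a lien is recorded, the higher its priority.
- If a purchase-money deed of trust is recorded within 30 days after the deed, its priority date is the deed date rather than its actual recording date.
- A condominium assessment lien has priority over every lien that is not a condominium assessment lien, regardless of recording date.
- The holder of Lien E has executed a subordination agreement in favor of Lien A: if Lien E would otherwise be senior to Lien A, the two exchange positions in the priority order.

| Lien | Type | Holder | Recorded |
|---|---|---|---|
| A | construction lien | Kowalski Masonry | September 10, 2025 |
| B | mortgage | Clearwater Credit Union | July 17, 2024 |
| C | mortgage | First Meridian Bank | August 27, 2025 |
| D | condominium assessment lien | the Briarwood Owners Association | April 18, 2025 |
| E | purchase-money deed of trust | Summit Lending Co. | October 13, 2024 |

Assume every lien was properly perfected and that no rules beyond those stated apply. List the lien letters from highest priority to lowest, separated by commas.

First, effective dates: E was recorded within the 30-day window, so its effective date is the deed date September 16, 2024.
D is a condominium assessment lien, so it outranks all other liens regardless of date.
Remaining liens by effective date: B (July 17, 2024), E (September 16, 2024), C (August 27, 2025), A (September 10, 2025).
The subordination applies — E was senior to A — so E and A swap.

D, B, A, C, E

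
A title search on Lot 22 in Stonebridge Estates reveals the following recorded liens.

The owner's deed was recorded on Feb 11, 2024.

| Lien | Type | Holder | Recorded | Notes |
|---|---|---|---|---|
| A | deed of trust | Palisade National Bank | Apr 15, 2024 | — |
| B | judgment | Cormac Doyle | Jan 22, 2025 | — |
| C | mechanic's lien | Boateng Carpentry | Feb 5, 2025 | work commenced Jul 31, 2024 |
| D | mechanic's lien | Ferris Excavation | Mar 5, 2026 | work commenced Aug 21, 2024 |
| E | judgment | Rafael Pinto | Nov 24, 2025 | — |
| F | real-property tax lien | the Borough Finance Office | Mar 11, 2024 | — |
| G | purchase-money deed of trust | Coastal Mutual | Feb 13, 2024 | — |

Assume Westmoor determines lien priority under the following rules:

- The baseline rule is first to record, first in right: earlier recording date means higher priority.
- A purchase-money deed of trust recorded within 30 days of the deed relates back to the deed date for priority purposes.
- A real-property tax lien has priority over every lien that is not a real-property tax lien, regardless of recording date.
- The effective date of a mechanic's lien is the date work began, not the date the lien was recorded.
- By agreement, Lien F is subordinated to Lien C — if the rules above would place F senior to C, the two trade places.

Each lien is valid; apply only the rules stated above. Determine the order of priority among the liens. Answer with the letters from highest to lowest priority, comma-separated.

C, G, A, F, D, B, E

Effective dates after the stated exceptions: C's effective date is Jul 31, 2024, when work began; D relates back to Aug 21, 2024 (work commenced); G was recorded within the 30-day window, so its effective date is the deed date Feb 11, 2024.
F is a real-property tax lien and takes priority over every other lien.
Ordering the rest by effective date: G (Feb 11, 2024), A (Apr 15, 2024), C (Jul 31, 2024), D (Aug 21, 2024), B (Jan 22, 2025), E (Nov 24, 2025).
Because F would otherwise rank above C, the subordination swaps them.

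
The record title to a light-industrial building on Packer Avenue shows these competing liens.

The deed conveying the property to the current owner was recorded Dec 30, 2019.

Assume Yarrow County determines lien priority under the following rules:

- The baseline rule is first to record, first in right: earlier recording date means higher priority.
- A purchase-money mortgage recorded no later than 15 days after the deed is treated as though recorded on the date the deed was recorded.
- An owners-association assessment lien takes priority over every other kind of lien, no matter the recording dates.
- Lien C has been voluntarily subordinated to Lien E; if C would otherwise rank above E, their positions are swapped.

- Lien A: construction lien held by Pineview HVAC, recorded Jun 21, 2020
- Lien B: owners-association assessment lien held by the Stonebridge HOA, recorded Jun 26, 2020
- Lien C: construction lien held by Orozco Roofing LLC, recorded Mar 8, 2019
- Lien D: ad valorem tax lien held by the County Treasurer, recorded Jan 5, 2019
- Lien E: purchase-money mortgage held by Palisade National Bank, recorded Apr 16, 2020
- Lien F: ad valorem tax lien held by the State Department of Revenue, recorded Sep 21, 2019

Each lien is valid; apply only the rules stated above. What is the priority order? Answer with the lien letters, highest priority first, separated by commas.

Effective dates after the stated exceptions: E missed the 15-day window (108 days after the deed), so its recording date stands.
B, as an owners-association assessment lien, has superpriority and ranks first.
The other liens, earliest effective date first: D (Jan 5, 2019), C (Mar 8, 2019), F (Sep 21, 2019), E (Apr 16, 2020), A (Jun 21, 2020).
Because C would otherwise rank above E, the subordination swaps them.

B, D, E, F, C, A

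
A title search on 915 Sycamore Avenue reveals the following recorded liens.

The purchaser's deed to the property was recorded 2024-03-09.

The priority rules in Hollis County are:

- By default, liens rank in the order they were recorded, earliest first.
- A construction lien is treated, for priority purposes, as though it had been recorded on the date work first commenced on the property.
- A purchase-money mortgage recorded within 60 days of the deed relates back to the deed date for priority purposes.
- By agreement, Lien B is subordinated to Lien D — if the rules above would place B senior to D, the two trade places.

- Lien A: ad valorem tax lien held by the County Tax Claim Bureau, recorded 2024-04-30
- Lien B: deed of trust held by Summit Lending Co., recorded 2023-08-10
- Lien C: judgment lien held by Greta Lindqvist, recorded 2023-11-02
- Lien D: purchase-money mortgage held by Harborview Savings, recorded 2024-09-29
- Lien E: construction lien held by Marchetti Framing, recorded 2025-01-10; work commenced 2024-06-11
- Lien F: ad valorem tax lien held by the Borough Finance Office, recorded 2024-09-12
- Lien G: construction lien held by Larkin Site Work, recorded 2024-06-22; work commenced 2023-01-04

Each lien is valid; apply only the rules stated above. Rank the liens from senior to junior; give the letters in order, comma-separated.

Adjusting effective dates: D was recorded 204 days after the deed, outside the 60-day window, so it keeps its recording date; E's effective date is 2024-06-11, when work began; G relates back to 2023-01-04 (work commenced).
Sorted by effective date: G (2023-01-04), B (2023-08-10), C (2023-11-02), A (2024-04-30), E (2024-06-11), F (2024-09-12), D (2024-09-29).
B is senior to D before the subordination, so the two trade places.

G, D, C, A, E, F, B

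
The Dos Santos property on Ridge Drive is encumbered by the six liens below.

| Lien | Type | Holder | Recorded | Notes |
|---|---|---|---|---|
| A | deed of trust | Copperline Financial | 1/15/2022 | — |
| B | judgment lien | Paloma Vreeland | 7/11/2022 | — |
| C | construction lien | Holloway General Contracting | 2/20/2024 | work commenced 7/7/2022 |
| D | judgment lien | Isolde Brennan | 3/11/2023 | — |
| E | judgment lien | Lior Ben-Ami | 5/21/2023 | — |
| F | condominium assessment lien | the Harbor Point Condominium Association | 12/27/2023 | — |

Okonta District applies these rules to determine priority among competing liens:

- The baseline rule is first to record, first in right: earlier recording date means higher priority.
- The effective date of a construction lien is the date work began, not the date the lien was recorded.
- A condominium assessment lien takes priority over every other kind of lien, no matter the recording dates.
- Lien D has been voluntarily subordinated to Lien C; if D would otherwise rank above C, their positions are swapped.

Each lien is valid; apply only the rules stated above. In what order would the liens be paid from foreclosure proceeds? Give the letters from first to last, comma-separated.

Effective dates after the stated exceptions: C is treated as recorded 7/7/2022, the work-commencement date.
F, as a condominium assessment lien, has superpriority and ranks first.
Remaining liens by effective date: A (1/15/2022), C (7/7/2022), B (7/11/2022), D (3/11/2023), E (5/21/2023).
D is already junior to C, so the subordination agreement changes nothing.

F, A, C, B, D, E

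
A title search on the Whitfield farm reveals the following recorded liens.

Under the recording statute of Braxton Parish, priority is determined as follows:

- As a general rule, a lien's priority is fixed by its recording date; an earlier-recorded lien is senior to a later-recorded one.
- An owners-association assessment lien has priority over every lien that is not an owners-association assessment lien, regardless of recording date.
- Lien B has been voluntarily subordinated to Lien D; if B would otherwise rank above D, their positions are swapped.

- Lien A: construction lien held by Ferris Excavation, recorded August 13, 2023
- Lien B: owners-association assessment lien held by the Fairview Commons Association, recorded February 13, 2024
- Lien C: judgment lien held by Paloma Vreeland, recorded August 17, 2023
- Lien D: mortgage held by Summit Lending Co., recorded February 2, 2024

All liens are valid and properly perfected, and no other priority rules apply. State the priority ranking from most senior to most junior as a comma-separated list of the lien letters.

D, A, C, B

As an owners-association assessment lien, B is senior to every other lien.
The other liens, earliest effective date first: A (August 13, 2023), C (August 17, 2023), D (February 2, 2024).
Because B would otherwise rank above D, the subordination swaps them.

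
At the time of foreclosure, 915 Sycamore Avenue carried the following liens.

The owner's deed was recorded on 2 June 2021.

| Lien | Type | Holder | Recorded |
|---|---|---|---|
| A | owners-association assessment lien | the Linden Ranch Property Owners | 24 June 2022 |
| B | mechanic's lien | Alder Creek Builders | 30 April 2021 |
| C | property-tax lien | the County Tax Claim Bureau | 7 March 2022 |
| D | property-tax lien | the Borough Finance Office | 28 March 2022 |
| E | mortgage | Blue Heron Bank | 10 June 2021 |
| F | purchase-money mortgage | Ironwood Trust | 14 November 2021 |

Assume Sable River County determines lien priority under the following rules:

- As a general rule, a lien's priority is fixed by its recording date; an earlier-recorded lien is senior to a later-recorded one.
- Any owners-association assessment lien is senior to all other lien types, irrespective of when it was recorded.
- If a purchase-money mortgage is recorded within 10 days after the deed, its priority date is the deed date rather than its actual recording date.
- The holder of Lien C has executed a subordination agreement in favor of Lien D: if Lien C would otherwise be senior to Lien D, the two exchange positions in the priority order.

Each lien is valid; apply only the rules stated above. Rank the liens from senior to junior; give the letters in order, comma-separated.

First, effective dates: F was recorded 165 days after the deed — beyond 10 days — so no relation-back applies.
A, as an owners-association assessment lien, has superpriority and ranks first.
The other liens, earliest effective date first: B (30 April 2021), E (10 June 2021), F (14 November 2021), C (7 March 2022), D (28 March 2022).
Because C would otherwise rank above D, the subordination swaps them.

A, B, E, F, D, C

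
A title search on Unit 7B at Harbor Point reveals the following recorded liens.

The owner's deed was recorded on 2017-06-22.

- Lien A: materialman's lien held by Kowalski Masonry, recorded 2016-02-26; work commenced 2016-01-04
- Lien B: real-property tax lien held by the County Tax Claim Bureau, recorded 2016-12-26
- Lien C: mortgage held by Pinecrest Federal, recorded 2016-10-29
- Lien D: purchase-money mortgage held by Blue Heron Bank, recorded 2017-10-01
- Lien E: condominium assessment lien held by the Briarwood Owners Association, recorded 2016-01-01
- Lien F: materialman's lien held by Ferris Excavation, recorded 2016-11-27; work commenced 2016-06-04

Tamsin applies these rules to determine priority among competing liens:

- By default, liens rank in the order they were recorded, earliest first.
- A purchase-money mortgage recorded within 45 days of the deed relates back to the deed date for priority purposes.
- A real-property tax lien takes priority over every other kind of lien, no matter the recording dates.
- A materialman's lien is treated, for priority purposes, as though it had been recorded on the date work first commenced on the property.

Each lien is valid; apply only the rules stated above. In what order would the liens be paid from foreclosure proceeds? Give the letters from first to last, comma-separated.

Effective dates: A's effective date is 2016-01-04, when work began; D was recorded 101 days after the deed, outside the 45-day window, so it keeps its recording date; F relates back to 2016-06-04 (work commenced).
B is a real-property tax lien, so it outranks all other liens regardless of date.
Remaining liens by effective date: E (2016-01-01), A (2016-01-04), F (2016-06-04), C (2016-10-29), D (2017-10-01).

B, E, A, F, C, D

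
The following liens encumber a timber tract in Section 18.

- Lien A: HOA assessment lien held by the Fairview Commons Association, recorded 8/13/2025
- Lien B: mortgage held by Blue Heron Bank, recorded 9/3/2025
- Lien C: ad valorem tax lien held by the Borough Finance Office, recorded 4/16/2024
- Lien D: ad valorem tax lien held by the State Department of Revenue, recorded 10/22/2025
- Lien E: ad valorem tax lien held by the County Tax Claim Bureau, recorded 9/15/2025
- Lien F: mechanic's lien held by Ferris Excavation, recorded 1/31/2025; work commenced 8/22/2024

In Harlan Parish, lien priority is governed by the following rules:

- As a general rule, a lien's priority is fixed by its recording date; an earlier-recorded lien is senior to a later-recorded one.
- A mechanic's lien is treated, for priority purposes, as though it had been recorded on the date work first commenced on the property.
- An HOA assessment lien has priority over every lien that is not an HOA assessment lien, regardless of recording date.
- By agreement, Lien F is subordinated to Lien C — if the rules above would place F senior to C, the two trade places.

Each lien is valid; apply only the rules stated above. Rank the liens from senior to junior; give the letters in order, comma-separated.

A, C, F, B, E, D

Effective dates: F is treated as recorded 8/22/2024, the work-commencement date.
As an HOA assessment lien, A is senior to every other lien.
The other liens, earliest effective date first: C (4/16/2024), F (8/22/2024), B (9/3/2025), E (9/15/2025), D (10/22/2025).
Since F is not senior to C, the subordination leaves the order unchanged.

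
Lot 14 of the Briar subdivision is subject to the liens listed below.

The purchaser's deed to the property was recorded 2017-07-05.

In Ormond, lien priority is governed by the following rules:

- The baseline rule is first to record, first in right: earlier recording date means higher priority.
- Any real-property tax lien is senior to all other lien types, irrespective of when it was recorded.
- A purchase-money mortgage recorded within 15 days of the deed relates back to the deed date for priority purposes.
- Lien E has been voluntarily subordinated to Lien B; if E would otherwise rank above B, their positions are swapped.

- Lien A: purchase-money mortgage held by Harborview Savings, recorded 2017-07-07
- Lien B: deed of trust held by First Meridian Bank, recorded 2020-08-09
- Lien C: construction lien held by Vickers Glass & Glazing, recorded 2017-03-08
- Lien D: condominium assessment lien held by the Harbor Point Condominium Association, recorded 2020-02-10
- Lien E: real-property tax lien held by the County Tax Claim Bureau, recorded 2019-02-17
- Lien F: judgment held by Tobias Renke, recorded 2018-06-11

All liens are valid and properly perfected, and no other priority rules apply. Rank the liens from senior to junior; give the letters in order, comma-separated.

Effective dates after the stated exceptions: A's effective date is the deed date, 2017-07-05.
E is a real-property tax lien and takes priority over every other lien.
Ordering the rest by effective date: C (2017-03-08), A (2017-07-05), F (2018-06-11), D (2020-02-10), B (2020-08-09).
Because E would otherwise rank above B, the subordination swaps them.

B, C, A, F, D, E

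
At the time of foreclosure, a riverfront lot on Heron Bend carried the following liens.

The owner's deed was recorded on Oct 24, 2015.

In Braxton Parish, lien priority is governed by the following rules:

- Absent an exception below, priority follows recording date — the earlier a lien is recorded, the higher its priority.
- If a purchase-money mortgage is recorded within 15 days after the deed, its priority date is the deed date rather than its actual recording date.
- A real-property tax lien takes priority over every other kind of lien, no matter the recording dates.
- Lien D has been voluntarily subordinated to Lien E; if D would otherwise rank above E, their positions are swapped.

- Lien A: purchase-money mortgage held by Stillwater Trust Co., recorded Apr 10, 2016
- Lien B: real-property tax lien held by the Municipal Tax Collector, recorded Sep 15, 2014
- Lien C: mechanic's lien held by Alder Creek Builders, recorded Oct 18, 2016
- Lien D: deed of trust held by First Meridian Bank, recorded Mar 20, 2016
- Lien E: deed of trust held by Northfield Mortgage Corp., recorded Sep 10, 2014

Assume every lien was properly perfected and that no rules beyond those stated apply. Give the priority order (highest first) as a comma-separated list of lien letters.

Effective dates: A was recorded 169 days after the deed, outside the 15-day window, so it keeps its recording date.
B is a real-property tax lien, so it outranks all other liens regardless of date.
Among the remaining liens, by effective date: E (Sep 10, 2014), D (Mar 20, 2016), A (Apr 10, 2016), C (Oct 18, 2016).
D already ranks below E; the subordination has no effect.

B, E, D, A, C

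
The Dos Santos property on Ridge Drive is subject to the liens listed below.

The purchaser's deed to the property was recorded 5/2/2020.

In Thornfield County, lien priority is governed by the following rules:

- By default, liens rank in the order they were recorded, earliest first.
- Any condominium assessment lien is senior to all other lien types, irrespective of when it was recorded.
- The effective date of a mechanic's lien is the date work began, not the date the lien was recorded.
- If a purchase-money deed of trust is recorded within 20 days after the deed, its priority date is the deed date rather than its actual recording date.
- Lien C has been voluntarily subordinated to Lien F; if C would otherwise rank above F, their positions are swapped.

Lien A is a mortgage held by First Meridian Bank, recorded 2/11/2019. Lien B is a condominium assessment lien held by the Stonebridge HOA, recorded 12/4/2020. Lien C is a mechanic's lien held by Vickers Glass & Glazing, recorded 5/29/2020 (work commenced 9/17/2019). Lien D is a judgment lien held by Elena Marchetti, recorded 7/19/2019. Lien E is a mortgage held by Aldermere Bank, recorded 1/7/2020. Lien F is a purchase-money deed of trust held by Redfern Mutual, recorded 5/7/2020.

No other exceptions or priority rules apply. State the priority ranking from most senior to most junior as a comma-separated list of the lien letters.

Effective dates after the stated exceptions: C's effective date is 9/17/2019, when work began; F was recorded within the 20-day window, so its effective date is the deed date 5/2/2020.
B, as a condominium assessment lien, has superpriority and ranks first.
Remaining liens by effective date: A (2/11/2019), D (7/19/2019), C (9/17/2019), E (1/7/2020), F (5/2/2020).
Because C would otherwise rank above F, the subordination swaps them.

B, A, D, F, E, C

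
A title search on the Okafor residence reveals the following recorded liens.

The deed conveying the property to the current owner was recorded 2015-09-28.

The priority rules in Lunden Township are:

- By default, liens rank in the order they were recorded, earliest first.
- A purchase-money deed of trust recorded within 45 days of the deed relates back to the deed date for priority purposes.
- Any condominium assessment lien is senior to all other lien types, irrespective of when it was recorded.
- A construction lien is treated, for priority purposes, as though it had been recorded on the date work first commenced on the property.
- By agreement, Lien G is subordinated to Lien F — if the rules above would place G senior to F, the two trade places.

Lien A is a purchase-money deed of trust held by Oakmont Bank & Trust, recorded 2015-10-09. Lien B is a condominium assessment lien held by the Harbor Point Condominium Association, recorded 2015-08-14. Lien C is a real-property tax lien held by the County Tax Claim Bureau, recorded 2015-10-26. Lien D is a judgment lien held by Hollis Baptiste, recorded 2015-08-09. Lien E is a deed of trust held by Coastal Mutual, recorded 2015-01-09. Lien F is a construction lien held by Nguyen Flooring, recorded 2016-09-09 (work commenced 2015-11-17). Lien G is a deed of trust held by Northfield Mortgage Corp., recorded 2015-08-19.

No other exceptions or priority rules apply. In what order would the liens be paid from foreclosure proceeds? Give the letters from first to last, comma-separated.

B, E, D, F, A, C, G

Effective dates after the stated exceptions: A relates back to the deed date 2015-09-28; F's effective date is 2015-11-17, when work began.
B is a condominium assessment lien and takes priority over every other lien.
Remaining liens by effective date: E (2015-01-09), D (2015-08-09), G (2015-08-19), A (2015-09-28), C (2015-10-26), F (2015-11-17).
The subordination applies — G was senior to F — so G and F swap.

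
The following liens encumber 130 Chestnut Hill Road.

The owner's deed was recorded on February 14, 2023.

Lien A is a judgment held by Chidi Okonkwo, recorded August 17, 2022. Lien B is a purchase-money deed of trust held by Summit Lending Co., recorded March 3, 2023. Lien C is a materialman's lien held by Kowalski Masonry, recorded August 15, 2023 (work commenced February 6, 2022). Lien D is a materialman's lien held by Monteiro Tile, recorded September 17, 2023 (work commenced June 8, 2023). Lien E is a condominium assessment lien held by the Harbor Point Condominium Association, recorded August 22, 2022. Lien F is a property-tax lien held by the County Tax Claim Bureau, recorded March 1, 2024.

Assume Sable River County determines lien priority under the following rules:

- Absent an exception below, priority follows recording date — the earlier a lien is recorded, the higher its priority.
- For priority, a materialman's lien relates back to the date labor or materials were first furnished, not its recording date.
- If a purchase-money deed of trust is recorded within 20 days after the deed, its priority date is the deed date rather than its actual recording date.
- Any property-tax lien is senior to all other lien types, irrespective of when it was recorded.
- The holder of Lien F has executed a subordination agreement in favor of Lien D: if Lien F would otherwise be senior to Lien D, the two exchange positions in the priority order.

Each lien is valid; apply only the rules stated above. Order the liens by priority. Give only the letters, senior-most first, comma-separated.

D, C, A, E, B, F

Effective dates: B was recorded within the 20-day window, so its effective date is the deed date February 14, 2023; C relates back to February 6, 2022 (work commenced); D's effective date is June 8, 2023, when work began.
F, as a property-tax lien, has superpriority and ranks first.
The other liens, earliest effective date first: C (February 6, 2022), A (August 17, 2022), E (August 22, 2022), B (February 14, 2023), D (June 8, 2023).
The subordination applies — F was senior to D — so F and D swap.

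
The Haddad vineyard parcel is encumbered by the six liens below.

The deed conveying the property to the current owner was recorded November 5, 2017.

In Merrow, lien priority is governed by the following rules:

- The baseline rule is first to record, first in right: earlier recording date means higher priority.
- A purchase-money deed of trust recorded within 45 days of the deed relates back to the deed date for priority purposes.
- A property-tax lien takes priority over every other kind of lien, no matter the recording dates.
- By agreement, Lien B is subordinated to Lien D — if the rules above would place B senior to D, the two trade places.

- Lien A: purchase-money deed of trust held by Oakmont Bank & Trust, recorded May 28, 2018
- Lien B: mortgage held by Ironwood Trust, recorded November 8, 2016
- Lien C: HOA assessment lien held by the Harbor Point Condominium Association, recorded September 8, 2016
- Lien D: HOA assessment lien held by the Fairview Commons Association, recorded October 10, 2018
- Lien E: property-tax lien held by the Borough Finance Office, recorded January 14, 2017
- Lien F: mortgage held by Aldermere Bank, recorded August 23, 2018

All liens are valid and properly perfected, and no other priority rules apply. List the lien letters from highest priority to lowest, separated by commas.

First, effective dates: A missed the 45-day window (204 days after the deed), so its recording date stands.
As a property-tax lien, E is senior to every other lien.
Among the remaining liens, by effective date: C (September 8, 2016), B (November 8, 2016), A (May 28, 2018), F (August 23, 2018), D (October 10, 2018).
B would otherwise be senior to D, so under the subordination agreement B and D exchange positions.

E, C, D, A, F, B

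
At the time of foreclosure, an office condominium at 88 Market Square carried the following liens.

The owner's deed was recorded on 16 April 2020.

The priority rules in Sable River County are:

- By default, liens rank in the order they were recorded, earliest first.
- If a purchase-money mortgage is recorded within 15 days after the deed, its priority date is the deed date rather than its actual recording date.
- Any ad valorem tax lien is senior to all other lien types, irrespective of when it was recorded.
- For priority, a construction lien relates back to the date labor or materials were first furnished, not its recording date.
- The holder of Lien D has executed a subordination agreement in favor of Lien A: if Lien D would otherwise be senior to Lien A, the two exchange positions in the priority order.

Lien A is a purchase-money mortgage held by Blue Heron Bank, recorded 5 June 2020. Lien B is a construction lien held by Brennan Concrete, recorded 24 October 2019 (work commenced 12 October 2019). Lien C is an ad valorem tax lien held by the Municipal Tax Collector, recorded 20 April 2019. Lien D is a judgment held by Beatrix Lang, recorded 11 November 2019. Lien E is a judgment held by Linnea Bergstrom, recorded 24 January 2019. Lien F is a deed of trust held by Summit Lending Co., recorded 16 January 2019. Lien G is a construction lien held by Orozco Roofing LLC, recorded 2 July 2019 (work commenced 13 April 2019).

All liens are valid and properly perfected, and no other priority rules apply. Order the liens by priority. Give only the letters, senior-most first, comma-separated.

C, F, E, G, B, A, D

Effective dates after the stated exceptions: A missed the 15-day window (50 days after the deed), so its recording date stands; B's effective date is 12 October 2019, when work began; G is treated as recorded 13 April 2019, the work-commencement date.
C, as an ad valorem tax lien, has superpriority and ranks first.
Remaining liens by effective date: F (16 January 2019), E (24 January 2019), G (13 April 2019), B (12 October 2019), D (11 November 2019), A (5 June 2020).
The subordination applies — D was senior to A — so D and A swap.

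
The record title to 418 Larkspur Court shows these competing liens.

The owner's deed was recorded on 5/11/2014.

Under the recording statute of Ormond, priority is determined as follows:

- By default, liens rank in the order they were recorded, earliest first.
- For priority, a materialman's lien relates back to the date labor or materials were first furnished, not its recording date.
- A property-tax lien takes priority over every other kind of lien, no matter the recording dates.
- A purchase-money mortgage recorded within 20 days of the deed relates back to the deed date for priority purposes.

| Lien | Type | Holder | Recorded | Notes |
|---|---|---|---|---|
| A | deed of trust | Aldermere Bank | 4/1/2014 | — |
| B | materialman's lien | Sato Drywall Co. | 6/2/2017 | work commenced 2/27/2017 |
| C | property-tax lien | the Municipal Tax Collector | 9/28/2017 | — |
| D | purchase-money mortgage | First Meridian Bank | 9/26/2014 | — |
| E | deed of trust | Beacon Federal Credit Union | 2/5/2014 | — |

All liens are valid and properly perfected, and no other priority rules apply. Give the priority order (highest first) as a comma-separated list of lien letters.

Adjusting effective dates: B's effective date is 2/27/2017, when work began; D was recorded 138 days after the deed — beyond 20 days — so no relation-back applies.
C is a property-tax lien, so it outranks all other liens regardless of date.
The other liens, earliest effective date first: E (2/5/2014), A (4/1/2014), D (9/26/2014), B (2/27/2017).

C, E, A, D, B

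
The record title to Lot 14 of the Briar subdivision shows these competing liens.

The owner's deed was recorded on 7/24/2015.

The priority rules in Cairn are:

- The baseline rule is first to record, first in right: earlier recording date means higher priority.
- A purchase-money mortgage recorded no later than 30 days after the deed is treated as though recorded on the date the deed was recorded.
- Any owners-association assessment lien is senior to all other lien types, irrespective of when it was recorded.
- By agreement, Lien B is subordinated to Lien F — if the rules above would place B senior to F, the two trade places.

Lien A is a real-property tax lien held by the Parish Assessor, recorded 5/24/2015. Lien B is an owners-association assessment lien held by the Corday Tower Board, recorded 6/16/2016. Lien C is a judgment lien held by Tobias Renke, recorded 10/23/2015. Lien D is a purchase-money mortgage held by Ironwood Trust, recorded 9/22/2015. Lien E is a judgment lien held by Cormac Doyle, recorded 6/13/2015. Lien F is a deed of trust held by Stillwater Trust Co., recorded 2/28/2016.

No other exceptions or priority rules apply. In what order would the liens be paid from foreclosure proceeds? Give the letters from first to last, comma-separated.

F, A, E, D, C, B

Effective dates: D was recorded 60 days after the deed — beyond 30 days — so no relation-back applies.
As an owners-association assessment lien, B is senior to every other lien.
Among the remaining liens, by effective date: A (5/24/2015), E (6/13/2015), D (9/22/2015), C (10/23/2015), F (2/28/2016).
The subordination applies — B was senior to F — so B and F swap.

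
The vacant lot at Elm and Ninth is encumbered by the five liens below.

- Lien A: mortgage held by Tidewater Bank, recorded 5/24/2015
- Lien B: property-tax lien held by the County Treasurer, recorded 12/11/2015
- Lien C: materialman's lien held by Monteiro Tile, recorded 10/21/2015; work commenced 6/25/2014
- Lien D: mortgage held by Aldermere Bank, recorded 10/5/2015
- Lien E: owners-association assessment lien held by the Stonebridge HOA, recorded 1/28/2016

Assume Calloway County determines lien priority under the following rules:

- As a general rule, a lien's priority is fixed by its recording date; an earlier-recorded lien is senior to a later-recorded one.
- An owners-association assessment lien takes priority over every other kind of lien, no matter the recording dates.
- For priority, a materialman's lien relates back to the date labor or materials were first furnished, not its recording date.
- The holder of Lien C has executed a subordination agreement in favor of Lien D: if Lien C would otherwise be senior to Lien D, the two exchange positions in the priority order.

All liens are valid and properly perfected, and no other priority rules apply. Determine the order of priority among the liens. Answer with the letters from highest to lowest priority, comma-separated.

E, D, A, C, B

Effective dates after the stated exceptions: C's effective date is 6/25/2014, when work began.
E is an owners-association assessment lien and takes priority over every other lien.
Ordering the rest by effective date: C (6/25/2014), A (5/24/2015), D (10/5/2015), B (12/11/2015).
C is senior to D before the subordination, so the two trade places.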